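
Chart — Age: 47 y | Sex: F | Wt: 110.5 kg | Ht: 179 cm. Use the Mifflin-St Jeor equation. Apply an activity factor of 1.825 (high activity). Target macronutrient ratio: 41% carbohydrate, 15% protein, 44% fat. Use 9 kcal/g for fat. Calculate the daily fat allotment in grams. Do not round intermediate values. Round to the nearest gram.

163 g/day

Mifflin-St Jeor (female): BMR = 10(110.5) + 6.25(179) − 5(47) − 161 = 1105 + 1118.75 − 235 − 161 = 1827.75 kcal/day.
TEE = 1827.75 × 1.825 = 3335.6438 kcal/day.
Fat energy = 44% × 3335.6438 = 1467.6833 kcal.
Fat = 1467.6833 ÷ 9 kcal/g = 163.0759 g.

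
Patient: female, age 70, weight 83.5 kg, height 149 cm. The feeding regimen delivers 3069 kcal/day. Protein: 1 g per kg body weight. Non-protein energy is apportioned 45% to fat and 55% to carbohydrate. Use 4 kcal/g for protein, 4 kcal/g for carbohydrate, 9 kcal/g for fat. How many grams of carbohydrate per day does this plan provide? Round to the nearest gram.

376 g/day

Protein = 1 × 83.5 = 83.5 g → 83.5 × 4 = 334 kcal.
Non-protein calories = 3069 − 334 = 2735 kcal.
Fat: 45% × 2735 = 1230.75 kcal; carbohydrate: 1504.25 kcal.
Carbohydrate: 1504.25 kcal ÷ 4 kcal/g = 376.0625 g.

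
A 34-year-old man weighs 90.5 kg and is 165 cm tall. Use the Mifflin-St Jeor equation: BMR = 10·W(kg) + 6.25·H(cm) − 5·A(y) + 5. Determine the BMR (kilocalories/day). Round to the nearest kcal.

1771 kilocalories/day

Mifflin-St Jeor (male): BMR = 10(90.5) + 6.25(165) − 5(34) + 5 = 905 + 1031.25 − 170 + 5 = 1771.25 kcal/day.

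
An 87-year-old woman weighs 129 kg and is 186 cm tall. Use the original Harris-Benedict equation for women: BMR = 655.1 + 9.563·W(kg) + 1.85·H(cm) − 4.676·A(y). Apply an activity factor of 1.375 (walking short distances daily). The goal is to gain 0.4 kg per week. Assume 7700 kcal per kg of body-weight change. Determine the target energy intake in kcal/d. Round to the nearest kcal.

2951 kcal/d

Harris-Benedict: BMR = 655.1 + 9.563(129) + 1.85(186) − 4.676(87) = 1826.015 kcal/day.
TEE = 1826.015 × 1.375 = 2510.7706 kcal/day.
Required daily surplus = 0.4 × 7700 ÷ 7 = 440 kcal/day.
Target intake = 2510.7706 + 440 = 2950.7706 kcal/day.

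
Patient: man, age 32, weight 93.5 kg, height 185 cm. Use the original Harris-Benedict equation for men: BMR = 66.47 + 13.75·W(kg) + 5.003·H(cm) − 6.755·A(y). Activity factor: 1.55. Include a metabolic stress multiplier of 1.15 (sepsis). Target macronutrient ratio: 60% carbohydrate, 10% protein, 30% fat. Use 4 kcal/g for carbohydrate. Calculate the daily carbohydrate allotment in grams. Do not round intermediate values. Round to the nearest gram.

Harris-Benedict: BMR = 66.47 + 13.75(93.5) + 5.003(185) − 6.755(32) = 2061.49 kcal/day.
TEE = 2061.49 × 1.55 = 3195.3095 kcal/day.
With stress factor 1.15: 3195.3095 × 1.15 = 3674.6059 kcal/day.
Carbohydrate energy = 60% × 3674.6059 = 2204.7636 kcal.
Carbohydrate = 2204.7636 ÷ 4 kcal/g = 551.1909 g.

551 g/day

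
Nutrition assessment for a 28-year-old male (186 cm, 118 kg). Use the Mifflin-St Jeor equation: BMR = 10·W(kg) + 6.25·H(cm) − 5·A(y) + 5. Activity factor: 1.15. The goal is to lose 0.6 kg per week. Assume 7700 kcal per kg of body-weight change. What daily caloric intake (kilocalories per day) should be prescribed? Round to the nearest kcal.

1879 kilocalories per day

Mifflin-St Jeor (male): BMR = 10(118) + 6.25(186) − 5(28) + 5 = 1180 + 1162.5 − 140 + 5 = 2207.5 kcal/day.
TEE = 2207.5 × 1.15 = 2538.625 kcal/day.
Required daily deficit = 0.6 × 7700 ÷ 7 = 660 kcal/day.
Target intake = 2538.625 − 660 = 1878.625 kcal/day.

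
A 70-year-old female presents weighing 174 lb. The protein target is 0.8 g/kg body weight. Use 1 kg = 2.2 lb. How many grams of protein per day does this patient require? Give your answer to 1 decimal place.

63.3 g/day

Weight in kg = 174 ÷ 2.2 = 79.0909 kg.
Protein = 0.8 g/kg × 79.0909 kg = 63.2727 g/day.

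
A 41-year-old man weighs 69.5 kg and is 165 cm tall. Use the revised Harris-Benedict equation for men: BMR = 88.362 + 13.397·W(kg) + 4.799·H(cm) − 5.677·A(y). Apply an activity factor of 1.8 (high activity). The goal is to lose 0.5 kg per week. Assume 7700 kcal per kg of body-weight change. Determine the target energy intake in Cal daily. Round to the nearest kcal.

Harris-Benedict: BMR = 88.362 + 13.397(69.5) + 4.799(165) − 5.677(41) = 1578.5315 kcal/day.
TEE = 1578.5315 × 1.8 = 2841.3567 kcal/day.
Required daily deficit = 0.5 × 7700 ÷ 7 = 550 kcal/day.
Target intake = 2841.3567 − 550 = 2291.3567 kcal/day.

2291 Cal daily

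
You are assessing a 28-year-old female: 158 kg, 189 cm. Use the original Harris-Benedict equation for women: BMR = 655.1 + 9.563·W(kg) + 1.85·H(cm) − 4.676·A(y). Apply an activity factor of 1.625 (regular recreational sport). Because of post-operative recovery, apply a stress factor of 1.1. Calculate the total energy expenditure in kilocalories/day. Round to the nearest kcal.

Harris-Benedict: BMR = 655.1 + 9.563(158) + 1.85(189) − 4.676(28) = 2384.776 kcal/day.
TEE = BMR × activity factor = 2384.776 × 1.625 = 3875.261 kcal/day.
Apply stress factor: 3875.261 × 1.1 = 4262.7871 kcal/day.

4263 kilocalories/day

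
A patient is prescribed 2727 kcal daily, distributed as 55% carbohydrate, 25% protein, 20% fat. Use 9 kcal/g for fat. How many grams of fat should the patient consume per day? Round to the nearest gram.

61 g/day

Fat energy = 20% × 2727 = 545.4 kcal.
At 9 kcal/g: 545.4 ÷ 9 = 60.6 g.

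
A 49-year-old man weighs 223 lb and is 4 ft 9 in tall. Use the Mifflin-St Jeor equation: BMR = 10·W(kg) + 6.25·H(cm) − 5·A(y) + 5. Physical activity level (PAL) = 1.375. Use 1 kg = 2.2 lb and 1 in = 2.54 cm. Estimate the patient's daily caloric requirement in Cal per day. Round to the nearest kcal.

Convert to metric: weight = 223 ÷ 2.2 = 101.3636 kg; height = (4×12 + 9) × 2.54 = 57 × 2.54 = 144.78 cm.
Mifflin-St Jeor (male): BMR = 10(101.3636) + 6.25(144.78) − 5(49) + 5 = 1013.6364 + 904.875 − 245 + 5 = 1678.5114 kcal/day.
TEE = BMR × activity factor = 1678.5114 × 1.375 = 2307.9531 kcal/day.

2308 Cal per day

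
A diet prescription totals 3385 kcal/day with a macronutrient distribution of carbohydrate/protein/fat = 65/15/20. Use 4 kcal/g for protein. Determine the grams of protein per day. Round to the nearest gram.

Protein energy = 15% × 3385 = 507.75 kcal.
At 4 kcal/g: 507.75 ÷ 4 = 126.9375 g.

127 g/day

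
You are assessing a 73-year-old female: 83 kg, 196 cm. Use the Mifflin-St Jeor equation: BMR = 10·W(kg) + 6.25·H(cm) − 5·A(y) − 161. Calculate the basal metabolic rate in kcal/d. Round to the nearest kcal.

1529 kcal/d

Mifflin-St Jeor (female): BMR = 10(83) + 6.25(196) − 5(73) − 161 = 830 + 1225 − 365 − 161 = 1529 kcal/day.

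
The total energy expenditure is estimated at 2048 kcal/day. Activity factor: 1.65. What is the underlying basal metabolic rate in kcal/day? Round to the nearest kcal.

1241 kcal/day

BMR = TEE ÷ activity factor = 2048 ÷ 1.65 = 1241.2121 kcal/day.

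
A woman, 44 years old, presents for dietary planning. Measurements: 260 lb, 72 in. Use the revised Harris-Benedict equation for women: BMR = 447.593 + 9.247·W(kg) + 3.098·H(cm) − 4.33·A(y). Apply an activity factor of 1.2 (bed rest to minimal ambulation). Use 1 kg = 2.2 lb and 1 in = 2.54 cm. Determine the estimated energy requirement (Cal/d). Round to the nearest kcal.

Convert to metric: weight = 260 ÷ 2.2 = 118.1818 kg; height = 72 × 2.54 = 182.88 cm.
Harris-Benedict: BMR = 447.593 + 9.247(118.1818) + 3.098(182.88) − 4.33(44) = 1916.4625 kcal/day.
TEE = BMR × activity factor = 1916.4625 × 1.2 = 2299.755 kcal/day.

2300 Cal/d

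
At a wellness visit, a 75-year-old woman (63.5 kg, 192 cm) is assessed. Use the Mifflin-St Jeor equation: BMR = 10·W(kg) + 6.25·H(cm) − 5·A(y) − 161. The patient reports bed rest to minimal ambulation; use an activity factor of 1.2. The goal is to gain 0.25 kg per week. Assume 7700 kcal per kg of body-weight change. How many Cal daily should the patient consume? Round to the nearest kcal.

Mifflin-St Jeor (female): BMR = 10(63.5) + 6.25(192) − 5(75) − 161 = 635 + 1200 − 375 − 161 = 1299 kcal/day.
TEE = 1299 × 1.2 = 1558.8 kcal/day.
Required daily surplus = 0.25 × 7700 ÷ 7 = 275 kcal/day.
Target intake = 1558.8 + 275 = 1833.8 kcal/day.

1834 Cal daily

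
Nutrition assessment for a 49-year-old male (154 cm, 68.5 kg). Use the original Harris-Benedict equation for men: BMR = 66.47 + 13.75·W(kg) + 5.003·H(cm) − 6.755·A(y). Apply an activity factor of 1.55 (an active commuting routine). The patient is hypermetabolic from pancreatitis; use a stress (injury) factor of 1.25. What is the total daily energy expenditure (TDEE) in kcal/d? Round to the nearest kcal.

2805 kcal/d

Harris-Benedict: BMR = 66.47 + 13.75(68.5) + 5.003(154) − 6.755(49) = 1447.812 kcal/day.
TEE = BMR × activity factor = 1447.812 × 1.55 = 2244.1086 kcal/day.
Apply stress factor: 2244.1086 × 1.25 = 2805.1358 kcal/day.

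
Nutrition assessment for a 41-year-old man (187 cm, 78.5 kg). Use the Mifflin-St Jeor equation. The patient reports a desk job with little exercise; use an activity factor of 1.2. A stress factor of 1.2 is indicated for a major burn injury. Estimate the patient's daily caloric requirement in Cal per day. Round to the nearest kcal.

Mifflin-St Jeor (male): BMR = 10(78.5) + 6.25(187) − 5(41) + 5 = 785 + 1168.75 − 205 + 5 = 1753.75 kcal/day.
TEE = BMR × activity factor = 1753.75 × 1.2 = 2104.5 kcal/day.
Apply stress factor: 2104.5 × 1.2 = 2525.4 kcal/day.

2525 Cal per day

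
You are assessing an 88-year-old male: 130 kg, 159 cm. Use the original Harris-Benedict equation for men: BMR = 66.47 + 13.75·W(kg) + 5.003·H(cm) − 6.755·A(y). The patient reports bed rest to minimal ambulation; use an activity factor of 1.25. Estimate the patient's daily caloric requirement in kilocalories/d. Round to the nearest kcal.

2569 kilocalories/d

Harris-Benedict: BMR = 66.47 + 13.75(130) + 5.003(159) − 6.755(88) = 2055.007 kcal/day.
TEE = BMR × activity factor = 2055.007 × 1.25 = 2568.7588 kcal/day.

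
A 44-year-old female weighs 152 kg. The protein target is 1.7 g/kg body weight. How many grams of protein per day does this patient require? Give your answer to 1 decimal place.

258.4 g/day

Protein = 1.7 g/kg × 152 kg = 258.4 g/day.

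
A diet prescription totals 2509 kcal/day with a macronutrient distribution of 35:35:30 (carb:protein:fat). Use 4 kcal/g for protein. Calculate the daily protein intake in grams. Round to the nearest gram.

220 g/day

Protein energy = 35% × 2509 = 878.15 kcal.
At 4 kcal/g: 878.15 ÷ 4 = 219.5375 g.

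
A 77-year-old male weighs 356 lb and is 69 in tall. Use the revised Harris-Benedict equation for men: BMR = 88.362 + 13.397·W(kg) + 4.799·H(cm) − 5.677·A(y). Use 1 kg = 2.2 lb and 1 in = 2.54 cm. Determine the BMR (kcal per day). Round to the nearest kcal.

Convert to metric: weight = 356 ÷ 2.2 = 161.8182 kg; height = 69 × 2.54 = 175.26 cm.
Harris-Benedict: BMR = 88.362 + 13.397(161.8182) + 4.799(175.26) − 5.677(77) = 2660.1839 kcal/day.

2660 kcal per day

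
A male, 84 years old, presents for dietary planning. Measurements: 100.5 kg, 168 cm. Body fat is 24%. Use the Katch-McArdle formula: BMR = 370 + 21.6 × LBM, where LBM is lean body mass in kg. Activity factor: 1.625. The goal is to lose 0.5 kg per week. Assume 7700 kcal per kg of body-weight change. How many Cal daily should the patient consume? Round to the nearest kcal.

LBM = 100.5 × (1 − 0.24) = 76.38 kg. Katch-McArdle: BMR = 370 + 21.6 × 76.38 = 2019.808 kcal/day.
TEE = 2019.808 × 1.625 = 3282.188 kcal/day.
Required daily deficit = 0.5 × 7700 ÷ 7 = 550 kcal/day.
Target intake = 3282.188 − 550 = 2732.188 kcal/day.

2732 Cal daily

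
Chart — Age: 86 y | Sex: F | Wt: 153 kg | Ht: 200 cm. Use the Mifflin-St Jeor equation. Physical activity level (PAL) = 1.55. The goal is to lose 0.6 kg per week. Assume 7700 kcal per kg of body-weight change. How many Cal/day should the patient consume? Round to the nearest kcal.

Mifflin-St Jeor (female): BMR = 10(153) + 6.25(200) − 5(86) − 161 = 1530 + 1250 − 430 − 161 = 2189 kcal/day.
TEE = 2189 × 1.55 = 3392.95 kcal/day.
Required daily deficit = 0.6 × 7700 ÷ 7 = 660 kcal/day.
Target intake = 3392.95 − 660 = 2732.95 kcal/day.

2733 Cal/day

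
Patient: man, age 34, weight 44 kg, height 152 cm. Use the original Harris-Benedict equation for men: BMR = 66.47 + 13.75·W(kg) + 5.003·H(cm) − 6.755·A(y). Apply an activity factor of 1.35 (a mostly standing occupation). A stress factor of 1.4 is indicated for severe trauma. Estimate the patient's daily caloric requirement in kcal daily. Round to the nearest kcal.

Harris-Benedict: BMR = 66.47 + 13.75(44) + 5.003(152) − 6.755(34) = 1202.256 kcal/day.
TEE = BMR × activity factor = 1202.256 × 1.35 = 1623.0456 kcal/day.
Apply stress factor: 1623.0456 × 1.4 = 2272.2638 kcal/day.

2272 kcal daily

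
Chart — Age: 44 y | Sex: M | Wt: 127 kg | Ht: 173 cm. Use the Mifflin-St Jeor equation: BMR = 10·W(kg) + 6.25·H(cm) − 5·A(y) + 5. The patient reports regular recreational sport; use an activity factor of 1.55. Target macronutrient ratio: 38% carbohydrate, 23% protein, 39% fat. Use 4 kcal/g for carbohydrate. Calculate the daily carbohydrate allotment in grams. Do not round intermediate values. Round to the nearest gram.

Mifflin-St Jeor (male): BMR = 10(127) + 6.25(173) − 5(44) + 5 = 1270 + 1081.25 − 220 + 5 = 2136.25 kcal/day.
TEE = 2136.25 × 1.55 = 3311.1875 kcal/day.
Carbohydrate energy = 38% × 3311.1875 = 1258.2513 kcal.
Carbohydrate = 1258.2513 ÷ 4 kcal/g = 314.5628 g.

315 g/day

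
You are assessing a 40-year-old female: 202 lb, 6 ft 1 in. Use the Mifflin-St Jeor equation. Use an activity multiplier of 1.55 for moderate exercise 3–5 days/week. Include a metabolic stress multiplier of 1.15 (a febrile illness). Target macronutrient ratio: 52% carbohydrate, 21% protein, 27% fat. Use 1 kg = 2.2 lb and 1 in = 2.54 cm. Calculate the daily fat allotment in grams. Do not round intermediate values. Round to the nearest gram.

Convert to metric: weight = 202 ÷ 2.2 = 91.8182 kg; height = (6×12 + 1) × 2.54 = 73 × 2.54 = 185.42 cm.
Mifflin-St Jeor (female): BMR = 10(91.8182) + 6.25(185.42) − 5(40) − 161 = 918.1818 + 1158.875 − 200 − 161 = 1716.0568 kcal/day.
TEE = 1716.0568 × 1.55 = 2659.8881 kcal/day.
With stress factor 1.15: 2659.8881 × 1.15 = 3058.8713 kcal/day.
Fat energy = 27% × 3058.8713 = 825.8952 kcal.
Fat = 825.8952 ÷ 9 kcal/g = 91.7661 g.

92 g/day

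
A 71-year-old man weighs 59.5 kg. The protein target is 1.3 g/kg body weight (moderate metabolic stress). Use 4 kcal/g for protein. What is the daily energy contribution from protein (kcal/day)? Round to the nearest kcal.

Protein = 1.3 g/kg × 59.5 kg = 77.35 g/day.
Protein energy = 77.35 g × 4 kcal/g = 309.4 kcal/day.

309 kcal/day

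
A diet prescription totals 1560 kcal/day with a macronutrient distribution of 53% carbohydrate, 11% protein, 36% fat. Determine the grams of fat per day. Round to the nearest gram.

62 g/day

Fat energy = 36% × 1560 = 561.6 kcal.
At 9 kcal/g: 561.6 ÷ 9 = 62.4 g.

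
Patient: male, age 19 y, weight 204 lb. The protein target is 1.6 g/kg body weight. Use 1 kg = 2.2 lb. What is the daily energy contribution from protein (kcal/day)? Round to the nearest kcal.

593 kcal/day

Weight in kg = 204 ÷ 2.2 = 92.7273 kg.
Protein = 1.6 g/kg × 92.7273 kg = 148.3636 g/day.
Protein energy = 148.3636 g × 4 kcal/g = 593.4545 kcal/day.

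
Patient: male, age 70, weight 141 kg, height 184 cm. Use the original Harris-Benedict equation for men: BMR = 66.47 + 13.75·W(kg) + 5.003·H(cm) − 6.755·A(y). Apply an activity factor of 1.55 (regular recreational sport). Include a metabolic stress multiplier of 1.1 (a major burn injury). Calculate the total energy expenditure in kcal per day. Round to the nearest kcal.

Harris-Benedict: BMR = 66.47 + 13.75(141) + 5.003(184) − 6.755(70) = 2452.922 kcal/day.
TEE = BMR × activity factor = 2452.922 × 1.55 = 3802.0291 kcal/day.
Apply stress factor: 3802.0291 × 1.1 = 4182.232 kcal/day.

4182 kcal per day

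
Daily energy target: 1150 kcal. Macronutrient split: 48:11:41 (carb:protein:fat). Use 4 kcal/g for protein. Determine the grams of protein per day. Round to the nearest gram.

32 g/day

Protein energy = 11% × 1150 = 126.5 kcal.
At 4 kcal/g: 126.5 ÷ 4 = 31.625 g.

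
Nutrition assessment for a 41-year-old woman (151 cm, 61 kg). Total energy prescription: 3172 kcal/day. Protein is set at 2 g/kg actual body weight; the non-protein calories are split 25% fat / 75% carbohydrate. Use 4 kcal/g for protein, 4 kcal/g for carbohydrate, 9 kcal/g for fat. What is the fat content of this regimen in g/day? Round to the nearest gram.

Protein = 2 × 61 = 122 g → 122 × 4 = 488 kcal.
Non-protein calories = 3172 − 488 = 2684 kcal.
Fat: 25% × 2684 = 671 kcal; carbohydrate: 2013 kcal.
Fat: 671 kcal ÷ 9 kcal/g = 74.5556 g.

75 g/day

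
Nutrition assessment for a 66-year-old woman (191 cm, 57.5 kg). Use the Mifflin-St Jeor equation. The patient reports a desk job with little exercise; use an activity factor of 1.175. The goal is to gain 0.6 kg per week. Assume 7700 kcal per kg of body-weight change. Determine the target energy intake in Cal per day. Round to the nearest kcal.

2161 Cal per day

Mifflin-St Jeor (female): BMR = 10(57.5) + 6.25(191) − 5(66) − 161 = 575 + 1193.75 − 330 − 161 = 1277.75 kcal/day.
TEE = 1277.75 × 1.175 = 1501.3563 kcal/day.
Required daily surplus = 0.6 × 7700 ÷ 7 = 660 kcal/day.
Target intake = 1501.3563 + 660 = 2161.3563 kcal/day.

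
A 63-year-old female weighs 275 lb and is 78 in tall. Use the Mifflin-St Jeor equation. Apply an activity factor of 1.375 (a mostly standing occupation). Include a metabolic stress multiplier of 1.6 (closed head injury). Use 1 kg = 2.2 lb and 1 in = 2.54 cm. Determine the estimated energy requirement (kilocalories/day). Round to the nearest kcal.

Convert to metric: weight = 275 ÷ 2.2 = 125 kg; height = 78 × 2.54 = 198.12 cm.
Mifflin-St Jeor (female): BMR = 10(125) + 6.25(198.12) − 5(63) − 161 = 1250 + 1238.25 − 315 − 161 = 2012.25 kcal/day.
TEE = BMR × activity factor = 2012.25 × 1.375 = 2766.8438 kcal/day.
Apply stress factor: 2766.8438 × 1.6 = 4426.95 kcal/day.

4427 kilocalories/day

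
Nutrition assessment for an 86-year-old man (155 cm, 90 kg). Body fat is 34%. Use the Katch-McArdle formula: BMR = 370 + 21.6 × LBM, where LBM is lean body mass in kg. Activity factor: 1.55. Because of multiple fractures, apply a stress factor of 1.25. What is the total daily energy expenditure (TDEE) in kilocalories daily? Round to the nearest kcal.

3203 kilocalories daily

LBM = 90 × (1 − 0.34) = 59.4 kg. Katch-McArdle: BMR = 370 + 21.6 × 59.4 = 1653.04 kcal/day.
TEE = BMR × activity factor = 1653.04 × 1.55 = 2562.212 kcal/day.
Apply stress factor: 2562.212 × 1.25 = 3202.765 kcal/day.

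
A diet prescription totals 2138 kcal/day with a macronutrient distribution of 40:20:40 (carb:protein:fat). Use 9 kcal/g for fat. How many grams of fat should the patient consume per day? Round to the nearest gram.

Fat energy = 40% × 2138 = 855.2 kcal.
At 9 kcal/g: 855.2 ÷ 9 = 95.0222 g.

95 g/day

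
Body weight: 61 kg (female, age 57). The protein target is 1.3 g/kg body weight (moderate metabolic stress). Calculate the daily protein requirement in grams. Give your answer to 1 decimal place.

79.3 g/day

Protein = 1.3 g/kg × 61 kg = 79.3 g/day.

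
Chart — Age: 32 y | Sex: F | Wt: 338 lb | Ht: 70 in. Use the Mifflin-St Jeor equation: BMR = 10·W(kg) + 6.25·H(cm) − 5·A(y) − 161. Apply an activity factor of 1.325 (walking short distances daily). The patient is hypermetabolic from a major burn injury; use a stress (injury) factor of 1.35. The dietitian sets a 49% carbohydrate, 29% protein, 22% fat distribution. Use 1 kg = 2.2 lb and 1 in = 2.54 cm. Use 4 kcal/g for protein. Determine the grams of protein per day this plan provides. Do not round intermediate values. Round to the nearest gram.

Convert to metric: weight = 338 ÷ 2.2 = 153.6364 kg; height = 70 × 2.54 = 177.8 cm.
Mifflin-St Jeor (female): BMR = 10(153.6364) + 6.25(177.8) − 5(32) − 161 = 1536.3636 + 1111.25 − 160 − 161 = 2326.6136 kcal/day.
TEE = 2326.6136 × 1.325 = 3082.7631 kcal/day.
With stress factor 1.35: 3082.7631 × 1.35 = 4161.7301 kcal/day.
Protein energy = 29% × 4161.7301 = 1206.9017 kcal.
Protein = 1206.9017 ÷ 4 kcal/g = 301.7254 g.

302 g/day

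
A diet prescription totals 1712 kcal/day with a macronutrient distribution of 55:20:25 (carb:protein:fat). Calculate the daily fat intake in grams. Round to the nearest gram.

Fat energy = 25% × 1712 = 428 kcal.
At 9 kcal/g: 428 ÷ 9 = 47.5556 g.

48 g/day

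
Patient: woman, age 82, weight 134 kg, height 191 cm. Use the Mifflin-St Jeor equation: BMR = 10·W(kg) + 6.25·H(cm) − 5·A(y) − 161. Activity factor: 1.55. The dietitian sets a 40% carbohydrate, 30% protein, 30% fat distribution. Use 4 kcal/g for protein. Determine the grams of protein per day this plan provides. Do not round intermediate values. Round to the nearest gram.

228 g/day

Mifflin-St Jeor (female): BMR = 10(134) + 6.25(191) − 5(82) − 161 = 1340 + 1193.75 − 410 − 161 = 1962.75 kcal/day.
TEE = 1962.75 × 1.55 = 3042.2625 kcal/day.
Protein energy = 30% × 3042.2625 = 912.6788 kcal.
Protein = 912.6788 ÷ 4 kcal/g = 228.1697 g.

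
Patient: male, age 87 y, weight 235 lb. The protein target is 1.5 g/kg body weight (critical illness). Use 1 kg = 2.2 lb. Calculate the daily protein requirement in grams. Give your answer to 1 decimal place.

Weight in kg = 235 ÷ 2.2 = 106.8182 kg.
Protein = 1.5 g/kg × 106.8182 kg = 160.2273 g/day.

160.2 g/day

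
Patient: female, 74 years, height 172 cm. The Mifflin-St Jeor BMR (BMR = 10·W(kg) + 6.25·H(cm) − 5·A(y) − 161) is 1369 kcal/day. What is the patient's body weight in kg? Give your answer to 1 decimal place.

82.5 kg

1369 = 10·W + 6.25(172) − 5(74) − 161
10·W = 1369 − 544 = 825, so W = 82.5 kg.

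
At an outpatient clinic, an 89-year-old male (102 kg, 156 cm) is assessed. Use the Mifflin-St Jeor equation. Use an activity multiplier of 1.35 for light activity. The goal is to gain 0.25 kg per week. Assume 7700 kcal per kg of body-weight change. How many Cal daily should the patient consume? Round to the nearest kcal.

Mifflin-St Jeor (male): BMR = 10(102) + 6.25(156) − 5(89) + 5 = 1020 + 975 − 445 + 5 = 1555 kcal/day.
TEE = 1555 × 1.35 = 2099.25 kcal/day.
Required daily surplus = 0.25 × 7700 ÷ 7 = 275 kcal/day.
Target intake = 2099.25 + 275 = 2374.25 kcal/day.

2374 Cal daily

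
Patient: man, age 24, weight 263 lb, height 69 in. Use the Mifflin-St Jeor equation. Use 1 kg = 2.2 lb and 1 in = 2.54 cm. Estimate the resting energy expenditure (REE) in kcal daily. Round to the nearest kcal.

2176 kcal daily

Convert to metric: weight = 263 ÷ 2.2 = 119.5455 kg; height = 69 × 2.54 = 175.26 cm.
Mifflin-St Jeor (male): BMR = 10(119.5455) + 6.25(175.26) − 5(24) + 5 = 1195.4545 + 1095.375 − 120 + 5 = 2175.8295 kcal/day.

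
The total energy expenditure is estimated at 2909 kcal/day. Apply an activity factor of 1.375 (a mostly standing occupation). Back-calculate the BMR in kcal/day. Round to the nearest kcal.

BMR = TEE ÷ activity factor = 2909 ÷ 1.375 = 2115.6364 kcal/day.

2116 kcal/day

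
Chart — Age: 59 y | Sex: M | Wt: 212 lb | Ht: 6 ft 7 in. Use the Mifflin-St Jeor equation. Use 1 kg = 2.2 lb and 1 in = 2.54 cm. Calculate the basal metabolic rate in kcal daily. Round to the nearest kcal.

Convert to metric: weight = 212 ÷ 2.2 = 96.3636 kg; height = (6×12 + 7) × 2.54 = 79 × 2.54 = 200.66 cm.
Mifflin-St Jeor (male): BMR = 10(96.3636) + 6.25(200.66) − 5(59) + 5 = 963.6364 + 1254.125 − 295 + 5 = 1927.7614 kcal/day.

1928 kcal daily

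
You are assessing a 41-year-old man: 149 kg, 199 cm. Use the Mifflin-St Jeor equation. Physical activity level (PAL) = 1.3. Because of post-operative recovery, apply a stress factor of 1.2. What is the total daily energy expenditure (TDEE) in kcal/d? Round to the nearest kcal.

Mifflin-St Jeor (male): BMR = 10(149) + 6.25(199) − 5(41) + 5 = 1490 + 1243.75 − 205 + 5 = 2533.75 kcal/day.
TEE = BMR × activity factor = 2533.75 × 1.3 = 3293.875 kcal/day.
Apply stress factor: 3293.875 × 1.2 = 3952.65 kcal/day.

3953 kcal/d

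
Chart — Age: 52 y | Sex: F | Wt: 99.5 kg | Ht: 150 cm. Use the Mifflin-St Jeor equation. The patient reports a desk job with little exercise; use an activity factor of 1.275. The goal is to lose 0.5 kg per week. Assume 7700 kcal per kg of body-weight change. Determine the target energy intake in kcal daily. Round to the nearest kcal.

1377 kcal daily

Mifflin-St Jeor (female): BMR = 10(99.5) + 6.25(150) − 5(52) − 161 = 995 + 937.5 − 260 − 161 = 1511.5 kcal/day.
TEE = 1511.5 × 1.275 = 1927.1625 kcal/day.
Required daily deficit = 0.5 × 7700 ÷ 7 = 550 kcal/day.
Target intake = 1927.1625 − 550 = 1377.1625 kcal/day.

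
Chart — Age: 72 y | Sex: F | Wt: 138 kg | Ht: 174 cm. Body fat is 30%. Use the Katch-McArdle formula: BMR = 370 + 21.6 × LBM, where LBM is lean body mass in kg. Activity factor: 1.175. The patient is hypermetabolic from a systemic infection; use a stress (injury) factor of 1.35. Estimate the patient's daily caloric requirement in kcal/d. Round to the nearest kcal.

LBM = 138 × (1 − 0.3) = 96.6 kg. Katch-McArdle: BMR = 370 + 21.6 × 96.6 = 2456.56 kcal/day.
TEE = BMR × activity factor = 2456.56 × 1.175 = 2886.458 kcal/day.
Apply stress factor: 2886.458 × 1.35 = 3896.7183 kcal/day.

3897 kcal/d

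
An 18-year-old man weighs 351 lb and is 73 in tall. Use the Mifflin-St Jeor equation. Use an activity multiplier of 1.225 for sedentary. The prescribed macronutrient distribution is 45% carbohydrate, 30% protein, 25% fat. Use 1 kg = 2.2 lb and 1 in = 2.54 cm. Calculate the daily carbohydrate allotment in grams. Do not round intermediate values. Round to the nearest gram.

Convert to metric: weight = 351 ÷ 2.2 = 159.5455 kg; height = 73 × 2.54 = 185.42 cm.
Mifflin-St Jeor (male): BMR = 10(159.5455) + 6.25(185.42) − 5(18) + 5 = 1595.4545 + 1158.875 − 90 + 5 = 2669.3295 kcal/day.
TEE = 2669.3295 × 1.225 = 3269.9287 kcal/day.
Carbohydrate energy = 45% × 3269.9287 = 1471.4679 kcal.
Carbohydrate = 1471.4679 ÷ 4 kcal/g = 367.867 g.

368 g/day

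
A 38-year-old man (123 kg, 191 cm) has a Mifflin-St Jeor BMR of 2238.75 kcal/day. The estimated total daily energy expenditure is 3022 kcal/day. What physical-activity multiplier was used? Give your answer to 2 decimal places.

1.35

Activity factor = TEE ÷ BMR = 3022 ÷ 2238.75 = 1.35.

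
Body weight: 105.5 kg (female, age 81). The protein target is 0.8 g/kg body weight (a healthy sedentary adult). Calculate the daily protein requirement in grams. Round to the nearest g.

84 g/day

Protein = 0.8 g/kg × 105.5 kg = 84.4 g/day.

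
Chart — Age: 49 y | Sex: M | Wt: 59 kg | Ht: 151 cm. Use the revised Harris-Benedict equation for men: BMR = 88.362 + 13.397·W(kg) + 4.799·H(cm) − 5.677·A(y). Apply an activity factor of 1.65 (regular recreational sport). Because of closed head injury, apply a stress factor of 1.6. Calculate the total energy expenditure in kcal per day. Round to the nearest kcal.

3499 kcal per day

Harris-Benedict: BMR = 88.362 + 13.397(59) + 4.799(151) − 5.677(49) = 1325.261 kcal/day.
TEE = BMR × activity factor = 1325.261 × 1.65 = 2186.6807 kcal/day.
Apply stress factor: 2186.6807 × 1.6 = 3498.689 kcal/day.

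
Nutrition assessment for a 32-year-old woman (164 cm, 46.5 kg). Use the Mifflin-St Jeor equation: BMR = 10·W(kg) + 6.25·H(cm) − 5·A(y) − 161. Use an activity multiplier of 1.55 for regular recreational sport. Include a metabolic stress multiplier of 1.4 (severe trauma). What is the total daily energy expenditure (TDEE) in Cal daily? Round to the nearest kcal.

2537 Cal daily

Mifflin-St Jeor (female): BMR = 10(46.5) + 6.25(164) − 5(32) − 161 = 465 + 1025 − 160 − 161 = 1169 kcal/day.
TEE = BMR × activity factor = 1169 × 1.55 = 1811.95 kcal/day.
Apply stress factor: 1811.95 × 1.4 = 2536.73 kcal/day.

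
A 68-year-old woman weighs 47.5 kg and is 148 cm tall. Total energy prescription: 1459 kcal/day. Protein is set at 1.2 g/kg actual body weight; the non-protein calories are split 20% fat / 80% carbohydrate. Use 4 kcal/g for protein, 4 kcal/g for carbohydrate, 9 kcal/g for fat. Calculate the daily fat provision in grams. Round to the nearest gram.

27 g/day

Protein = 1.2 × 47.5 = 57 g → 57 × 4 = 228 kcal.
Non-protein calories = 1459 − 228 = 1231 kcal.
Fat: 20% × 1231 = 246.2 kcal; carbohydrate: 984.8 kcal.
Fat: 246.2 kcal ÷ 9 kcal/g = 27.3556 g.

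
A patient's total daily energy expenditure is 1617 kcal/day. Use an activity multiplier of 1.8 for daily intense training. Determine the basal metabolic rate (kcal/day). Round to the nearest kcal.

898 kcal/day

BMR = TEE ÷ activity factor = 1617 ÷ 1.8 = 898.3333 kcal/day.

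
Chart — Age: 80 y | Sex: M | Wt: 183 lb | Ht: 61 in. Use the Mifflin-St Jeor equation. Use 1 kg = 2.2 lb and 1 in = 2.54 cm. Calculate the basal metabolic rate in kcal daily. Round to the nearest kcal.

Convert to metric: weight = 183 ÷ 2.2 = 83.1818 kg; height = 61 × 2.54 = 154.94 cm.
Mifflin-St Jeor (male): BMR = 10(83.1818) + 6.25(154.94) − 5(80) + 5 = 831.8182 + 968.375 − 400 + 5 = 1405.1932 kcal/day.

1405 kcal daily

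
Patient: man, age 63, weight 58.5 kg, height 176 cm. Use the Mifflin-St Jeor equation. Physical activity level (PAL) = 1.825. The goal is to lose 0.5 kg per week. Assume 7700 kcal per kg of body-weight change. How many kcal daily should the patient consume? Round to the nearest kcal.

1959 kcal daily

Mifflin-St Jeor (male): BMR = 10(58.5) + 6.25(176) − 5(63) + 5 = 585 + 1100 − 315 + 5 = 1375 kcal/day.
TEE = 1375 × 1.825 = 2509.375 kcal/day.
Required daily deficit = 0.5 × 7700 ÷ 7 = 550 kcal/day.
Target intake = 2509.375 − 550 = 1959.375 kcal/day.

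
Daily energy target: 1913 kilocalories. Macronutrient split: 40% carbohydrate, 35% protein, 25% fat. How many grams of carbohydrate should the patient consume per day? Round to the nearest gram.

191 g/day

Carbohydrate energy = 40% × 1913 = 765.2 kcal.
At 4 kcal/g: 765.2 ÷ 4 = 191.3 g.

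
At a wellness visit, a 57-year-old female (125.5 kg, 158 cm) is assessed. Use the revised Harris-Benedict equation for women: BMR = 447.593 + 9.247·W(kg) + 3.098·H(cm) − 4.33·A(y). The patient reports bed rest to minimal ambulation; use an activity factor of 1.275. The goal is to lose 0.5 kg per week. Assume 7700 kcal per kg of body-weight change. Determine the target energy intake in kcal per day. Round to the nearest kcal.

Harris-Benedict: BMR = 447.593 + 9.247(125.5) + 3.098(158) − 4.33(57) = 1850.7655 kcal/day.
TEE = 1850.7655 × 1.275 = 2359.726 kcal/day.
Required daily deficit = 0.5 × 7700 ÷ 7 = 550 kcal/day.
Target intake = 2359.726 − 550 = 1809.726 kcal/day.

1810 kcal per day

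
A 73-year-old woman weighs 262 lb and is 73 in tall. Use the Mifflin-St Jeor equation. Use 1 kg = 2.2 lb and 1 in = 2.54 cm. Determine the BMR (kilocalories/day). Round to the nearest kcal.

1824 kilocalories/day

Convert to metric: weight = 262 ÷ 2.2 = 119.0909 kg; height = 73 × 2.54 = 185.42 cm.
Mifflin-St Jeor (female): BMR = 10(119.0909) + 6.25(185.42) − 5(73) − 161 = 1190.9091 + 1158.875 − 365 − 161 = 1823.7841 kcal/day.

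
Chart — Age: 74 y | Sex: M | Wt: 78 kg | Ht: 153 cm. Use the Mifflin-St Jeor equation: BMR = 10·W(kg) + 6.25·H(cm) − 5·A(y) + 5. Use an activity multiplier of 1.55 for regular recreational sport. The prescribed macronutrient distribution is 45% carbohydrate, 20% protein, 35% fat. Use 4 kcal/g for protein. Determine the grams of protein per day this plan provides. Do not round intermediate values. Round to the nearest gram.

Mifflin-St Jeor (male): BMR = 10(78) + 6.25(153) − 5(74) + 5 = 780 + 956.25 − 370 + 5 = 1371.25 kcal/day.
TEE = 1371.25 × 1.55 = 2125.4375 kcal/day.
Protein energy = 20% × 2125.4375 = 425.0875 kcal.
Protein = 425.0875 ÷ 4 kcal/g = 106.2719 g.

106 g/day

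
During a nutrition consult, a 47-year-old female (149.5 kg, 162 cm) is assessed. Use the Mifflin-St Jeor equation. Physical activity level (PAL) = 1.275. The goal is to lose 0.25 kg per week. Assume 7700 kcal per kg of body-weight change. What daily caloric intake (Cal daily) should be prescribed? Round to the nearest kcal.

Mifflin-St Jeor (female): BMR = 10(149.5) + 6.25(162) − 5(47) − 161 = 1495 + 1012.5 − 235 − 161 = 2111.5 kcal/day.
TEE = 2111.5 × 1.275 = 2692.1625 kcal/day.
Required daily deficit = 0.25 × 7700 ÷ 7 = 275 kcal/day.
Target intake = 2692.1625 − 275 = 2417.1625 kcal/day.

2417 Cal daily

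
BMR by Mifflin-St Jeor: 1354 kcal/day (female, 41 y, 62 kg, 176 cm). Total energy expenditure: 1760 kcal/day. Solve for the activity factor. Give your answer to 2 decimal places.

Activity factor = TEE ÷ BMR = 1760 ÷ 1354 = 1.3.

1.30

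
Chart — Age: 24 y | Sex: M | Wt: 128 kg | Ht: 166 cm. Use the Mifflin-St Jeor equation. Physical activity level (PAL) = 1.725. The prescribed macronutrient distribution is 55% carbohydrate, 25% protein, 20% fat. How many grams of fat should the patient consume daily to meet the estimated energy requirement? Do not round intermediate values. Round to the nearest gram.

84 g/day

Mifflin-St Jeor (male): BMR = 10(128) + 6.25(166) − 5(24) + 5 = 1280 + 1037.5 − 120 + 5 = 2202.5 kcal/day.
TEE = 2202.5 × 1.725 = 3799.3125 kcal/day.
Fat energy = 20% × 3799.3125 = 759.8625 kcal.
Fat = 759.8625 ÷ 9 kcal/g = 84.4292 g.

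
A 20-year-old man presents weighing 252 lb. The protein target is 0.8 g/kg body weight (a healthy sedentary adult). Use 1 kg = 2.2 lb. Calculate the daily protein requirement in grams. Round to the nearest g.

Weight in kg = 252 ÷ 2.2 = 114.5455 kg.
Protein = 0.8 g/kg × 114.5455 kg = 91.6364 g/day.

92 g/day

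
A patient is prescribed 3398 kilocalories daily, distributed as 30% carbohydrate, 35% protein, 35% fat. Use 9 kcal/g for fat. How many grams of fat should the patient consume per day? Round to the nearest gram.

Fat energy = 35% × 3398 = 1189.3 kcal.
At 9 kcal/g: 1189.3 ÷ 9 = 132.1444 g.

132 g/day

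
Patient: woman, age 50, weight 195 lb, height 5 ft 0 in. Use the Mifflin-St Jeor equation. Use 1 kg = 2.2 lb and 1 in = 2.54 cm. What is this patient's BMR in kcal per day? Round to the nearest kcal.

1428 kcal per day

Convert to metric: weight = 195 ÷ 2.2 = 88.6364 kg; height = (5×12 + 0) × 2.54 = 60 × 2.54 = 152.4 cm.
Mifflin-St Jeor (female): BMR = 10(88.6364) + 6.25(152.4) − 5(50) − 161 = 886.3636 + 952.5 − 250 − 161 = 1427.8636 kcal/day.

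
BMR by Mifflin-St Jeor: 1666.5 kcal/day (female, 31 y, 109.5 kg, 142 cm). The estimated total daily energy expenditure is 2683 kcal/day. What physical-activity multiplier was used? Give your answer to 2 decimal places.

Activity factor = TEE ÷ BMR = 2683 ÷ 1666.5 = 1.61.

1.61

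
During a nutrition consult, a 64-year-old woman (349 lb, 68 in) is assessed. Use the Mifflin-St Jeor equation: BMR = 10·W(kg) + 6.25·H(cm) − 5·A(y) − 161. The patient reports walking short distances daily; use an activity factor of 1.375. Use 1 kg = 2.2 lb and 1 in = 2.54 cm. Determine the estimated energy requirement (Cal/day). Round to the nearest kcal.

3004 Cal/day

Convert to metric: weight = 349 ÷ 2.2 = 158.6364 kg; height = 68 × 2.54 = 172.72 cm.
Mifflin-St Jeor (female): BMR = 10(158.6364) + 6.25(172.72) − 5(64) − 161 = 1586.3636 + 1079.5 − 320 − 161 = 2184.8636 kcal/day.
TEE = BMR × activity factor = 2184.8636 × 1.375 = 3004.1875 kcal/day.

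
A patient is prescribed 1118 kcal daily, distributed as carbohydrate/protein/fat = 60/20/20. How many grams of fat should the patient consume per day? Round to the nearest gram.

Fat energy = 20% × 1118 = 223.6 kcal.
At 9 kcal/g: 223.6 ÷ 9 = 24.8444 g.

25 g/day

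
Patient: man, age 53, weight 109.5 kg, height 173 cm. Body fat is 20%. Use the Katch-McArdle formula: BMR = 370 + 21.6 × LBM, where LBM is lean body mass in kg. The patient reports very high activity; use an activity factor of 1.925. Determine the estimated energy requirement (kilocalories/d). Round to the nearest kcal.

4355 kilocalories/d

LBM = 109.5 × (1 − 0.2) = 87.6 kg. Katch-McArdle: BMR = 370 + 21.6 × 87.6 = 2262.16 kcal/day.
TEE = BMR × activity factor = 2262.16 × 1.925 = 4354.658 kcal/day.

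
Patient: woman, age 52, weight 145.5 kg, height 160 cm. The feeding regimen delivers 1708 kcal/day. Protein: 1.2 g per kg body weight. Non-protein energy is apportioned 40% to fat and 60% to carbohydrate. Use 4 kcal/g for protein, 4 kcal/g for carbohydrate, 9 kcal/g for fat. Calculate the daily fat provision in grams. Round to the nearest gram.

45 g/day

Protein = 1.2 × 145.5 = 174.6 g → 174.6 × 4 = 698.4 kcal.
Non-protein calories = 1708 − 698.4 = 1009.6 kcal.
Fat: 40% × 1009.6 = 403.84 kcal; carbohydrate: 605.76 kcal.
Fat: 403.84 kcal ÷ 9 kcal/g = 44.8711 g.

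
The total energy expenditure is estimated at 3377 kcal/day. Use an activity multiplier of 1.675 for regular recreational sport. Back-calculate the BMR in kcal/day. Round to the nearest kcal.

BMR = TEE ÷ activity factor = 3377 ÷ 1.675 = 2016.1194 kcal/day.

2016 kcal/day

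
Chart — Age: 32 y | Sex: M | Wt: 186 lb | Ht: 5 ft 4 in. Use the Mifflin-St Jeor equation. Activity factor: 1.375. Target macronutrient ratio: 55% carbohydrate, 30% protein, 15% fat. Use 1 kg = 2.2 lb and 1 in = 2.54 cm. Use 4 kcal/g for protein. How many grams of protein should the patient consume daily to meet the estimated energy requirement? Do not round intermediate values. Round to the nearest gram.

Convert to metric: weight = 186 ÷ 2.2 = 84.5455 kg; height = (5×12 + 4) × 2.54 = 64 × 2.54 = 162.56 cm.
Mifflin-St Jeor (male): BMR = 10(84.5455) + 6.25(162.56) − 5(32) + 5 = 845.4545 + 1016 − 160 + 5 = 1706.4545 kcal/day.
TEE = 1706.4545 × 1.375 = 2346.375 kcal/day.
Protein energy = 30% × 2346.375 = 703.9125 kcal.
Protein = 703.9125 ÷ 4 kcal/g = 175.9781 g.

176 g/day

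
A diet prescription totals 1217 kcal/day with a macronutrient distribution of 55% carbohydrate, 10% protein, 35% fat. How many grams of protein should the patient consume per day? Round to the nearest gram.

Protein energy = 10% × 1217 = 121.7 kcal.
At 4 kcal/g: 121.7 ÷ 4 = 30.425 g.

30 g/day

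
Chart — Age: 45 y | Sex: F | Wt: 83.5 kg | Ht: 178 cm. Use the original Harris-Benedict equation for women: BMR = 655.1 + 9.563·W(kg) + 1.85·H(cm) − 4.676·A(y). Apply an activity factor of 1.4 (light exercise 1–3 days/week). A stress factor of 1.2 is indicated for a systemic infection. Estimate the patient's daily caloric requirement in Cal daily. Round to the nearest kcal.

Harris-Benedict: BMR = 655.1 + 9.563(83.5) + 1.85(178) − 4.676(45) = 1572.4905 kcal/day.
TEE = BMR × activity factor = 1572.4905 × 1.4 = 2201.4867 kcal/day.
Apply stress factor: 2201.4867 × 1.2 = 2641.784 kcal/day.

2642 Cal daily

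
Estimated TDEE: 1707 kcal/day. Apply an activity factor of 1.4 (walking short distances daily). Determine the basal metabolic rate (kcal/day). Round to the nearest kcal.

1219 kcal/day

BMR = TEE ÷ activity factor = 1707 ÷ 1.4 = 1219.2857 kcal/day.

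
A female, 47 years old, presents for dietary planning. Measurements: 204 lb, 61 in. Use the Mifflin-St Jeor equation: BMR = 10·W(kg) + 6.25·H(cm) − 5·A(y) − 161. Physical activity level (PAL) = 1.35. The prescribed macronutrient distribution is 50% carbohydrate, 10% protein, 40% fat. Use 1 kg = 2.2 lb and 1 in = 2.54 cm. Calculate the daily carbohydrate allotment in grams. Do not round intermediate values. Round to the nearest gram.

Convert to metric: weight = 204 ÷ 2.2 = 92.7273 kg; height = 61 × 2.54 = 154.94 cm.
Mifflin-St Jeor (female): BMR = 10(92.7273) + 6.25(154.94) − 5(47) − 161 = 927.2727 + 968.375 − 235 − 161 = 1499.6477 kcal/day.
TEE = 1499.6477 × 1.35 = 2024.5244 kcal/day.
Carbohydrate energy = 50% × 2024.5244 = 1012.2622 kcal.
Carbohydrate = 1012.2622 ÷ 4 kcal/g = 253.0656 g.

253 g/day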